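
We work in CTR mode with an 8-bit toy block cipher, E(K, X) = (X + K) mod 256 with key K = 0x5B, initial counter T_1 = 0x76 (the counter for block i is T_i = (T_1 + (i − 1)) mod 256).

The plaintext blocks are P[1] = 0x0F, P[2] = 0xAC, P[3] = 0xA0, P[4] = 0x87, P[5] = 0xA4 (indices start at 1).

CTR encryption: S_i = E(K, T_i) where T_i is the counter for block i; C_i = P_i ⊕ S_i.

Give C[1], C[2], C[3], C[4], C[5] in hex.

C[1] = 0xDE, C[2] = 0x7E, C[3] = 0x73, C[4] = 0x53, C[5] = 0x71

C[1]: T = 0x76, S = E(K, T) = 0xD1; 0x0F ⊕ 0xD1 = 0xDE.
C[2]: T = 0x77, S = E(K, T) = 0xD2; 0xAC ⊕ 0xD2 = 0x7E.
C[3]: T = 0x78, S = E(K, T) = 0xD3; 0xA0 ⊕ 0xD3 = 0x73.
C[4]: T = 0x79, S = E(K, T) = 0xD4; 0x87 ⊕ 0xD4 = 0x53.
C[5]: T = 0x7A, S = E(K, T) = 0xD5; 0xA4 ⊕ 0xD5 = 0x71.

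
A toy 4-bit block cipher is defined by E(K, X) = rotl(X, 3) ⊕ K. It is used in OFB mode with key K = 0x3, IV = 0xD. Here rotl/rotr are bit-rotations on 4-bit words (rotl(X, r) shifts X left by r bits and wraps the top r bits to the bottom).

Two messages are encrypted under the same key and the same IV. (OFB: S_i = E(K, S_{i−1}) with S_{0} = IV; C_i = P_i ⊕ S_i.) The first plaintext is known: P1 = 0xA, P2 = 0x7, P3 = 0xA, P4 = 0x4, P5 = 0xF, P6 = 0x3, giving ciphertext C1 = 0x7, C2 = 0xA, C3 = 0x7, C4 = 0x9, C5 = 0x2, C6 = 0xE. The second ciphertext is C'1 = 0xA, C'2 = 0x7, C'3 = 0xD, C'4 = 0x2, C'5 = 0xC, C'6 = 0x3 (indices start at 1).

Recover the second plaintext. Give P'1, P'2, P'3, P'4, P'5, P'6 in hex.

In OFB with a reused IV, both messages share the same keystream S_i, so C_i ⊕ C'_i = P_i ⊕ P'_i and thus P'_i = P_i ⊕ C_i ⊕ C'_i.
P'1: 0xA ⊕ 0x7 ⊕ 0xA = 0x7.
P'2: 0x7 ⊕ 0xA ⊕ 0x7 = 0xA.
P'3: 0xA ⊕ 0x7 ⊕ 0xD = 0x0.
P'4: 0x4 ⊕ 0x9 ⊕ 0x2 = 0xF.
P'5: 0xF ⊕ 0x2 ⊕ 0xC = 0x1.
P'6: 0x3 ⊕ 0xE ⊕ 0x3 = 0xE.

P'1 = 0x7, P'2 = 0xA, P'3 = 0x0, P'4 = 0xF, P'5 = 0x1, P'6 = 0xE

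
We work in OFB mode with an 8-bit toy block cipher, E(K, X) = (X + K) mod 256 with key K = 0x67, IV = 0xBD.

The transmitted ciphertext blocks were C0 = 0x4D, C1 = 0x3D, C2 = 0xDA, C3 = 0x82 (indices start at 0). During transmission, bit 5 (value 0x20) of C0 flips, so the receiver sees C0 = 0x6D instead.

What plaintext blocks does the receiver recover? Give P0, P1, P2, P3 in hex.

P0 = 0x49, P1 = 0xB6, P2 = 0x28, P3 = 0xDB

OFB decryption: S_i = E(K, S_{i−1}) with S_{−1} = IV; P_i = C_i ⊕ S_i.
Only C0 changed, to 0x6D. In OFB, a change in C_i flips the same bit in P_i only; the keystream is unaffected. Decrypting the received ciphertext:
P0: S = E(K, 0xBD) = 0x24; 0x6D ⊕ 0x24 = 0x49.
P1: S = E(K, 0x24) = 0x8B; 0x3D ⊕ 0x8B = 0xB6.
P2: S = E(K, 0x8B) = 0xF2; 0xDA ⊕ 0xF2 = 0x28.
P3: S = E(K, 0xF2) = 0x59; 0x82 ⊕ 0x59 = 0xDB.
Blocks that differ from the original plaintext: P0.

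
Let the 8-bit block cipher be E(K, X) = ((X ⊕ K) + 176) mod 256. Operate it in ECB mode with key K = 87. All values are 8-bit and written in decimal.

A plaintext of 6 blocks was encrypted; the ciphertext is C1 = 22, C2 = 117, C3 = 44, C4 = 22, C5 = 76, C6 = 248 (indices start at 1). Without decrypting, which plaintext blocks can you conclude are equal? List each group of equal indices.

P1 = P4

ECB encrypts each block independently with the same key, so equal ciphertext blocks imply equal plaintext blocks.
C1 = C4 = 22, so P1 = P4.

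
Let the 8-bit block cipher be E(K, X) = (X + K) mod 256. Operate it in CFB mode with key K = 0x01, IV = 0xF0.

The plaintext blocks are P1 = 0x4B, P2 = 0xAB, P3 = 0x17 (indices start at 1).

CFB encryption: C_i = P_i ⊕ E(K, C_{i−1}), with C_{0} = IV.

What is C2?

C2 = 0x10

C1: E(K, 0xF0) = 0xF1; 0x4B ⊕ 0xF1 = 0xBA.
C2: E(K, 0xBA) = 0xBB; 0xAB ⊕ 0xBB = 0x10.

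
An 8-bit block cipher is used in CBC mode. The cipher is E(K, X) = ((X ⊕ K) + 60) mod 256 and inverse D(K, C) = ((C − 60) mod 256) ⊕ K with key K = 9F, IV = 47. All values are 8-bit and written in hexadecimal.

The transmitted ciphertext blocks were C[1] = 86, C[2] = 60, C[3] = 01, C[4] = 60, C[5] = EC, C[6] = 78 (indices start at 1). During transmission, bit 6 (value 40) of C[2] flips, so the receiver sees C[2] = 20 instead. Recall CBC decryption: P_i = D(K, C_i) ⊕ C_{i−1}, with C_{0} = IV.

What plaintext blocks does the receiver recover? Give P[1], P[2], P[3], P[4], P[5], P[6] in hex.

Only C[2] changed, to 20. In CBC, a change in C_i garbles P_i and flips the same bit in P_{i+1}. Decrypting the received ciphertext:
P[1]: D(K, 86) = B9; B9 ⊕ 47 = FE.
P[2]: D(K, 20) = 5F; 5F ⊕ 86 = D9.
P[3]: D(K, 01) = 3E; 3E ⊕ 20 = 1E.
P[4]: D(K, 60) = 9F; 9F ⊕ 01 = 9E.
P[5]: D(K, EC) = 13; 13 ⊕ 60 = 73.
P[6]: D(K, 78) = 87; 87 ⊕ EC = 6B.
Blocks that differ from the original plaintext: P[2], P[3].

P[1] = FE, P[2] = D9, P[3] = 1E, P[4] = 9E, P[5] = 73, P[6] = 6B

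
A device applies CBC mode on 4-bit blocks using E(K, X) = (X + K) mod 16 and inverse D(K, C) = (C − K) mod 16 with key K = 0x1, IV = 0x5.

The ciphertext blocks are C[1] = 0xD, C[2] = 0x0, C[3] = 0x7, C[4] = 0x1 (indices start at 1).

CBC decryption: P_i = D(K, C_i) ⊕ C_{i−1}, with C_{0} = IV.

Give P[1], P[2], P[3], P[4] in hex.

P[1]: D(K, 0xD) = 0xC; 0xC ⊕ 0x5 = 0x9.
P[2]: D(K, 0x0) = 0xF; 0xF ⊕ 0xD = 0x2.
P[3]: D(K, 0x7) = 0x6; 0x6 ⊕ 0x0 = 0x6.
P[4]: D(K, 0x1) = 0x0; 0x0 ⊕ 0x7 = 0x7.

P[1] = 0x9, P[2] = 0x2, P[3] = 0x6, P[4] = 0x7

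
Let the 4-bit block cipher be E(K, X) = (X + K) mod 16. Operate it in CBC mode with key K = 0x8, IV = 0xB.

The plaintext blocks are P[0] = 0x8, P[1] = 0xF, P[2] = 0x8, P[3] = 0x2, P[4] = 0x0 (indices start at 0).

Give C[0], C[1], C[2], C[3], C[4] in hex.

C[0] = 0xB, C[1] = 0xC, C[2] = 0xC, C[3] = 0x6, C[4] = 0xE

CBC encryption: C_i = E(K, P_i ⊕ C_{i−1}), with C_{−1} = IV.
C[0]: P[0] ⊕ 0xB = 0x3; E(K, 0x3) = 0xB.
C[1]: P[1] ⊕ 0xB = 0x4; E(K, 0x4) = 0xC.
C[2]: P[2] ⊕ 0xC = 0x4; E(K, 0x4) = 0xC.
C[3]: P[3] ⊕ 0xC = 0xE; E(K, 0xE) = 0x6.
C[4]: P[4] ⊕ 0x6 = 0x6; E(K, 0x6) = 0xE.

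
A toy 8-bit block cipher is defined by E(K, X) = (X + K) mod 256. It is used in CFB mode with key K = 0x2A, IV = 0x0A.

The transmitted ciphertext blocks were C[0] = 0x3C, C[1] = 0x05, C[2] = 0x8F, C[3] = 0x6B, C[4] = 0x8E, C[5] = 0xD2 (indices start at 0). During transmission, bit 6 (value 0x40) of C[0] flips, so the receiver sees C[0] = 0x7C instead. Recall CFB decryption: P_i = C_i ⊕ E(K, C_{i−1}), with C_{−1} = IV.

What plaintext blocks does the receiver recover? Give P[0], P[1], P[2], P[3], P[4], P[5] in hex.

Only C[0] changed, to 0x7C. In CFB, a change in C_i flips the same bit in P_i and garbles P_{i+1}. Decrypting the received ciphertext:
P[0]: E(K, 0x0A) = 0x34; 0x7C ⊕ 0x34 = 0x48.
P[1]: E(K, 0x7C) = 0xA6; 0x05 ⊕ 0xA6 = 0xA3.
P[2]: E(K, 0x05) = 0x2F; 0x8F ⊕ 0x2F = 0xA0.
P[3]: E(K, 0x8F) = 0xB9; 0x6B ⊕ 0xB9 = 0xD2.
P[4]: E(K, 0x6B) = 0x95; 0x8E ⊕ 0x95 = 0x1B.
P[5]: E(K, 0x8E) = 0xB8; 0xD2 ⊕ 0xB8 = 0x6A.
Blocks that differ from the original plaintext: P[0], P[1].

P[0] = 0x48, P[1] = 0xA3, P[2] = 0xA0, P[3] = 0xD2, P[4] = 0x1B, P[5] = 0x6A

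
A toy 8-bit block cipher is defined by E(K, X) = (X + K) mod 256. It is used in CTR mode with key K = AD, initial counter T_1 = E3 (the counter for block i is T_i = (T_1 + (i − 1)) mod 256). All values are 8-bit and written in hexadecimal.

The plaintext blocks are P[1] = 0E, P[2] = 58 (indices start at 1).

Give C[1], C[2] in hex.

C[1] = 9E, C[2] = C9

CTR encryption: S_i = E(K, T_i) where T_i is the counter for block i; C_i = P_i ⊕ S_i.
C[1]: T = E3, S = E(K, T) = 90; 0E ⊕ 90 = 9E.
C[2]: T = E4, S = E(K, T) = 91; 58 ⊕ 91 = C9.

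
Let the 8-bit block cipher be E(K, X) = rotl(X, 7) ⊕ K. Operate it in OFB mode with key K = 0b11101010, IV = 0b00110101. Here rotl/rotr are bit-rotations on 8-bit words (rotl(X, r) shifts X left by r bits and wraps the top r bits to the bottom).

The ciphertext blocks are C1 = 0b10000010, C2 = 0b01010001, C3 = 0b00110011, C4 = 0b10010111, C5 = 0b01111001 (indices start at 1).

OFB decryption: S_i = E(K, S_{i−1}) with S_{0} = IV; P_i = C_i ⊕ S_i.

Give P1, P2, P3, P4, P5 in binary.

P1 = 0b11110010, P2 = 0b10000011, P3 = 0b10110000, P4 = 0b10111100, P5 = 0b00000110

P1: S = E(K, 0b00110101) = 0b01110000; 0b10000010 ⊕ 0b01110000 = 0b11110010.
P2: S = E(K, 0b01110000) = 0b11010010; 0b01010001 ⊕ 0b11010010 = 0b10000011.
P3: S = E(K, 0b11010010) = 0b10000011; 0b00110011 ⊕ 0b10000011 = 0b10110000.
P4: S = E(K, 0b10000011) = 0b00101011; 0b10010111 ⊕ 0b00101011 = 0b10111100.
P5: S = E(K, 0b00101011) = 0b01111111; 0b01111001 ⊕ 0b01111111 = 0b00000110.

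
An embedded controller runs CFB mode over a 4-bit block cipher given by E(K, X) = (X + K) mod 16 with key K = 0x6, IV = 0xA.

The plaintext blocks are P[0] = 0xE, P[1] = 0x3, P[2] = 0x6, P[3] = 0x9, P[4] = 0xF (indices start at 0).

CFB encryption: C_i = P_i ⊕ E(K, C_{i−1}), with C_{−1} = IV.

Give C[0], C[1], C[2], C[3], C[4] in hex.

C[0]: E(K, 0xA) = 0x0; 0xE ⊕ 0x0 = 0xE.
C[1]: E(K, 0xE) = 0x4; 0x3 ⊕ 0x4 = 0x7.
C[2]: E(K, 0x7) = 0xD; 0x6 ⊕ 0xD = 0xB.
C[3]: E(K, 0xB) = 0x1; 0x9 ⊕ 0x1 = 0x8.
C[4]: E(K, 0x8) = 0xE; 0xF ⊕ 0xE = 0x1.

C[0] = 0xE, C[1] = 0x7, C[2] = 0xB, C[3] = 0x8, C[4] = 0x1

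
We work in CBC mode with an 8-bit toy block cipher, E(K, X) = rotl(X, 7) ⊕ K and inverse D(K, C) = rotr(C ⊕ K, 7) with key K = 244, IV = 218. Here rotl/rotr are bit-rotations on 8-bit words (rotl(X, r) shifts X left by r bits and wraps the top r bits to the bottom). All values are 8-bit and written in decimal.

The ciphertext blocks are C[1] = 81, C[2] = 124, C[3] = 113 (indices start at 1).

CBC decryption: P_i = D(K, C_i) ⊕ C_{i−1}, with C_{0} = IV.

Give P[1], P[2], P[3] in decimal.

P[1] = 145, P[2] = 64, P[3] = 119

P[1]: D(K, 81) = 75; 75 ⊕ 218 = 145.
P[2]: D(K, 124) = 17; 17 ⊕ 81 = 64.
P[3]: D(K, 113) = 11; 11 ⊕ 124 = 119.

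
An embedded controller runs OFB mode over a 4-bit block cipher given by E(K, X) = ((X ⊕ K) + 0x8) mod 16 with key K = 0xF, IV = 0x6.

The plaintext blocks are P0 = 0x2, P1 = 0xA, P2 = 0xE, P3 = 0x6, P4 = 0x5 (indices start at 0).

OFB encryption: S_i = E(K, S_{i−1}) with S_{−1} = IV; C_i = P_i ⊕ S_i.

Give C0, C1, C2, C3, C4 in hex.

C0: S = E(K, 0x6) = 0x1; 0x2 ⊕ 0x1 = 0x3.
C1: S = E(K, 0x1) = 0x6; 0xA ⊕ 0x6 = 0xC.
C2: S = E(K, 0x6) = 0x1; 0xE ⊕ 0x1 = 0xF.
C3: S = E(K, 0x1) = 0x6; 0x6 ⊕ 0x6 = 0x0.
C4: S = E(K, 0x6) = 0x1; 0x5 ⊕ 0x1 = 0x4.

C0 = 0x3, C1 = 0xC, C2 = 0xF, C3 = 0x0, C4 = 0x4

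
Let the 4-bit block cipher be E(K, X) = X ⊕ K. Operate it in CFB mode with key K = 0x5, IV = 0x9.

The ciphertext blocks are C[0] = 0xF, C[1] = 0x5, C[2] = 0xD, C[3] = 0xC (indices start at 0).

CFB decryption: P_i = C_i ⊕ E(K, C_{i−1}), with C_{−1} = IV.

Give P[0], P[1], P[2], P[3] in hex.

P[0]: E(K, 0x9) = 0xC; 0xF ⊕ 0xC = 0x3.
P[1]: E(K, 0xF) = 0xA; 0x5 ⊕ 0xA = 0xF.
P[2]: E(K, 0x5) = 0x0; 0xD ⊕ 0x0 = 0xD.
P[3]: E(K, 0xD) = 0x8; 0xC ⊕ 0x8 = 0x4.

P[0] = 0x3, P[1] = 0xF, P[2] = 0xD, P[3] = 0x4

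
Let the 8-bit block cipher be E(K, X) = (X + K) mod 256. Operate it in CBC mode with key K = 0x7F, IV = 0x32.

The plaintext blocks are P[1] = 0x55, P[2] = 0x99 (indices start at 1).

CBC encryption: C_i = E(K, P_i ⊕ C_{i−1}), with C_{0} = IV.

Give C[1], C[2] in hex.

C[1]: P[1] ⊕ 0x32 = 0x67; E(K, 0x67) = 0xE6.
C[2]: P[2] ⊕ 0xE6 = 0x7F; E(K, 0x7F) = 0xFE.

C[1] = 0xE6, C[2] = 0xFE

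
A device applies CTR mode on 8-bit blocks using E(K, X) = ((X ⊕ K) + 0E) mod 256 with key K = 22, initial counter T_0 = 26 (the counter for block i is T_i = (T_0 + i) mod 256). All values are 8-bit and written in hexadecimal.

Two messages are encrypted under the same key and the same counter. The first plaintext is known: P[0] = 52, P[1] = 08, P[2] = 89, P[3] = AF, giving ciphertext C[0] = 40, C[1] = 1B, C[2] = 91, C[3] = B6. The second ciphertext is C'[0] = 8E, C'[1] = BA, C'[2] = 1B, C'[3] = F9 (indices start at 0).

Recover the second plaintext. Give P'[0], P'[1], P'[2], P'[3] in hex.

In CTR with a reused counter, both messages share the same keystream S_i, so C_i ⊕ C'_i = P_i ⊕ P'_i and thus P'_i = P_i ⊕ C_i ⊕ C'_i.
P'[0]: 52 ⊕ 40 ⊕ 8E = 9C.
P'[1]: 08 ⊕ 1B ⊕ BA = A9.
P'[2]: 89 ⊕ 91 ⊕ 1B = 03.
P'[3]: AF ⊕ B6 ⊕ F9 = E0.

P'[0] = 9C, P'[1] = A9, P'[2] = 03, P'[3] = E0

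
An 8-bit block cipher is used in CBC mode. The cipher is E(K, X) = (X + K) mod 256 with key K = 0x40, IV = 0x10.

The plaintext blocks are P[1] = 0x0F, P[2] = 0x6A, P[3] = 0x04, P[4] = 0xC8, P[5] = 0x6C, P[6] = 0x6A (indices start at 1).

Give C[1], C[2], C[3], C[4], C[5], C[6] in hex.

CBC encryption: C_i = E(K, P_i ⊕ C_{i−1}), with C_{0} = IV.
C[1]: P[1] ⊕ 0x10 = 0x1F; E(K, 0x1F) = 0x5F.
C[2]: P[2] ⊕ 0x5F = 0x35; E(K, 0x35) = 0x75.
C[3]: P[3] ⊕ 0x75 = 0x71; E(K, 0x71) = 0xB1.
C[4]: P[4] ⊕ 0xB1 = 0x79; E(K, 0x79) = 0xB9.
C[5]: P[5] ⊕ 0xB9 = 0xD5; E(K, 0xD5) = 0x15.
C[6]: P[6] ⊕ 0x15 = 0x7F; E(K, 0x7F) = 0xBF.

C[1] = 0x5F, C[2] = 0x75, C[3] = 0xB1, C[4] = 0xB9, C[5] = 0x15, C[6] = 0xBF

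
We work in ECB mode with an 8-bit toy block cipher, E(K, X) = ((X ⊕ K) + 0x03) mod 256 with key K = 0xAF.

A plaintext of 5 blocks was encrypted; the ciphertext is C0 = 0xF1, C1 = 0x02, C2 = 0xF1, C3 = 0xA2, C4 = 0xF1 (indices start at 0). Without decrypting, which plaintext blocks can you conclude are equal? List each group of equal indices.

ECB encrypts each block independently with the same key, so equal ciphertext blocks imply equal plaintext blocks.
C0 = C2 = C4 = 0xF1, so P0 = P2 = P4.

P0 = P2 = P4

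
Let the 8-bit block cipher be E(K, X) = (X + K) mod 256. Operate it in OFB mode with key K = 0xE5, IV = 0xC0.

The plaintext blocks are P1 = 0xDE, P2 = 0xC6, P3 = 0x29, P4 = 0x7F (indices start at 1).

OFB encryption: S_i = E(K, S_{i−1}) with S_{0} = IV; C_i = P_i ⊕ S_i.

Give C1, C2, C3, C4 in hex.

C1 = 0x7B, C2 = 0x4C, C3 = 0x46, C4 = 0x2B

C1: S = E(K, 0xC0) = 0xA5; 0xDE ⊕ 0xA5 = 0x7B.
C2: S = E(K, 0xA5) = 0x8A; 0xC6 ⊕ 0x8A = 0x4C.
C3: S = E(K, 0x8A) = 0x6F; 0x29 ⊕ 0x6F = 0x46.
C4: S = E(K, 0x6F) = 0x54; 0x7F ⊕ 0x54 = 0x2B.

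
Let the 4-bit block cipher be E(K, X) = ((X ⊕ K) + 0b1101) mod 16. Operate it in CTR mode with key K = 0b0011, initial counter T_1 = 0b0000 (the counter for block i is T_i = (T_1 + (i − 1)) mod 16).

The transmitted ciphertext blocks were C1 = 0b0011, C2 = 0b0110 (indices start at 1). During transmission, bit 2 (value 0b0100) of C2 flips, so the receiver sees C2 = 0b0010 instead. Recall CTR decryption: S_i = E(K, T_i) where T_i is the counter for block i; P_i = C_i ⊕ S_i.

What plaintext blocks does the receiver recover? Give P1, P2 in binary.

P1 = 0b0011, P2 = 0b1101

Only C2 changed, to 0b0010. In CTR, a change in C_i flips the same bit in P_i only; the keystream is unaffected. Decrypting the received ciphertext:
P1: T = 0b0000, S = E(K, T) = 0b0000; 0b0011 ⊕ 0b0000 = 0b0011.
P2: T = 0b0001, S = E(K, T) = 0b1111; 0b0010 ⊕ 0b1111 = 0b1101.
Blocks that differ from the original plaintext: P2.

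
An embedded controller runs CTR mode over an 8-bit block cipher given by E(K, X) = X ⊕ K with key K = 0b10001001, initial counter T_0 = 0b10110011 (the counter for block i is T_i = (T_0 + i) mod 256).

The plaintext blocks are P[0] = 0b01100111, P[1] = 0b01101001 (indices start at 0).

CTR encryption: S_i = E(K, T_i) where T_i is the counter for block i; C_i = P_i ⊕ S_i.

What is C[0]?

C[0] = 0b01011101

C[0]: T = 0b10110011, S = E(K, T) = 0b00111010; 0b01100111 ⊕ 0b00111010 = 0b01011101.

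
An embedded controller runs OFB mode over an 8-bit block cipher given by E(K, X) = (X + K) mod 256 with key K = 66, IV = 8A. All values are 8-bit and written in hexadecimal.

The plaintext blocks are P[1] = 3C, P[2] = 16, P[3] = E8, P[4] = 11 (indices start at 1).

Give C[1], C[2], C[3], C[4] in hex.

OFB encryption: S_i = E(K, S_{i−1}) with S_{0} = IV; C_i = P_i ⊕ S_i.
C[1]: S = E(K, 8A) = F0; 3C ⊕ F0 = CC.
C[2]: S = E(K, F0) = 56; 16 ⊕ 56 = 40.
C[3]: S = E(K, 56) = BC; E8 ⊕ BC = 54.
C[4]: S = E(K, BC) = 22; 11 ⊕ 22 = 33.

C[1] = CC, C[2] = 40, C[3] = 54, C[4] = 33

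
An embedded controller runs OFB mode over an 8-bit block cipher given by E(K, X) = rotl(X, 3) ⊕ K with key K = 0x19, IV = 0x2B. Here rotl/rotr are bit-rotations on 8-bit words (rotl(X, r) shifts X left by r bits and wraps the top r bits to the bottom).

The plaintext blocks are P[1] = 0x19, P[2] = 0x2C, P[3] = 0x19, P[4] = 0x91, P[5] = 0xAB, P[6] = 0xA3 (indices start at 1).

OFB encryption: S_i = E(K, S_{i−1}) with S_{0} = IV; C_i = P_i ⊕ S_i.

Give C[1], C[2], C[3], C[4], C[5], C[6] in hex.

C[1] = 0x59, C[2] = 0x37, C[3] = 0xD8, C[4] = 0x86, C[5] = 0x0A, C[6] = 0xB7

C[1]: S = E(K, 0x2B) = 0x40; 0x19 ⊕ 0x40 = 0x59.
C[2]: S = E(K, 0x40) = 0x1B; 0x2C ⊕ 0x1B = 0x37.
C[3]: S = E(K, 0x1B) = 0xC1; 0x19 ⊕ 0xC1 = 0xD8.
C[4]: S = E(K, 0xC1) = 0x17; 0x91 ⊕ 0x17 = 0x86.
C[5]: S = E(K, 0x17) = 0xA1; 0xAB ⊕ 0xA1 = 0x0A.
C[6]: S = E(K, 0xA1) = 0x14; 0xA3 ⊕ 0x14 = 0xB7.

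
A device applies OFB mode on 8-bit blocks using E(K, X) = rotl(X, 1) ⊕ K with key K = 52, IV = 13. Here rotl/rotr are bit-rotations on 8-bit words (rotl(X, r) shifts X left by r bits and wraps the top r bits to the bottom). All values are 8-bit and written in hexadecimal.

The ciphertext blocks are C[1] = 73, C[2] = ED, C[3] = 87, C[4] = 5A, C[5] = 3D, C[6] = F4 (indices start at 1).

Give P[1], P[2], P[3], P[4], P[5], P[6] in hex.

P[1] = 07, P[2] = 57, P[3] = A0, P[4] = 46, P[5] = 57, P[6] = 72

OFB decryption: S_i = E(K, S_{i−1}) with S_{0} = IV; P_i = C_i ⊕ S_i.
P[1]: S = E(K, 13) = 74; 73 ⊕ 74 = 07.
P[2]: S = E(K, 74) = BA; ED ⊕ BA = 57.
P[3]: S = E(K, BA) = 27; 87 ⊕ 27 = A0.
P[4]: S = E(K, 27) = 1C; 5A ⊕ 1C = 46.
P[5]: S = E(K, 1C) = 6A; 3D ⊕ 6A = 57.
P[6]: S = E(K, 6A) = 86; F4 ⊕ 86 = 72.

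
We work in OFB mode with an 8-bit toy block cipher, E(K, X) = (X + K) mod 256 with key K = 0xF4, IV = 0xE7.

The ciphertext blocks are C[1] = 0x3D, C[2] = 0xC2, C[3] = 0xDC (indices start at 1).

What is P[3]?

OFB decryption: S_i = E(K, S_{i−1}) with S_{0} = IV; P_i = C_i ⊕ S_i.
P[1]: S = E(K, 0xE7) = 0xDB; 0x3D ⊕ 0xDB = 0xE6.
P[2]: S = E(K, 0xDB) = 0xCF; 0xC2 ⊕ 0xCF = 0x0D.
P[3]: S = E(K, 0xCF) = 0xC3; 0xDC ⊕ 0xC3 = 0x1F.

P[3] = 0x1F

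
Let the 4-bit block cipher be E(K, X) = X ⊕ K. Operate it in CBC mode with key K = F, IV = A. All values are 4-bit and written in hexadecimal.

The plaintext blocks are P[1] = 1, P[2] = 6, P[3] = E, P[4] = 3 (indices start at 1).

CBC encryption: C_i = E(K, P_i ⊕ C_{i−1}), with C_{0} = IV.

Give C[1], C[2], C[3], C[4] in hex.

C[1]: P[1] ⊕ A = B; E(K, B) = 4.
C[2]: P[2] ⊕ 4 = 2; E(K, 2) = D.
C[3]: P[3] ⊕ D = 3; E(K, 3) = C.
C[4]: P[4] ⊕ C = F; E(K, F) = 0.

C[1] = 4, C[2] = D, C[3] = C, C[4] = 0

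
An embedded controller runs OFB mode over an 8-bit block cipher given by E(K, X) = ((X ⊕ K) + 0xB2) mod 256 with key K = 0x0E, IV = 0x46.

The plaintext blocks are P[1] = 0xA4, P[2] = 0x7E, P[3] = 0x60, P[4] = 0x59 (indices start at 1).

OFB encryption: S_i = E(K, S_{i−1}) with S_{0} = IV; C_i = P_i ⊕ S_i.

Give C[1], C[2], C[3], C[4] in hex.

C[1]: S = E(K, 0x46) = 0xFA; 0xA4 ⊕ 0xFA = 0x5E.
C[2]: S = E(K, 0xFA) = 0xA6; 0x7E ⊕ 0xA6 = 0xD8.
C[3]: S = E(K, 0xA6) = 0x5A; 0x60 ⊕ 0x5A = 0x3A.
C[4]: S = E(K, 0x5A) = 0x06; 0x59 ⊕ 0x06 = 0x5F.

C[1] = 0x5E, C[2] = 0xD8, C[3] = 0x3A, C[4] = 0x5F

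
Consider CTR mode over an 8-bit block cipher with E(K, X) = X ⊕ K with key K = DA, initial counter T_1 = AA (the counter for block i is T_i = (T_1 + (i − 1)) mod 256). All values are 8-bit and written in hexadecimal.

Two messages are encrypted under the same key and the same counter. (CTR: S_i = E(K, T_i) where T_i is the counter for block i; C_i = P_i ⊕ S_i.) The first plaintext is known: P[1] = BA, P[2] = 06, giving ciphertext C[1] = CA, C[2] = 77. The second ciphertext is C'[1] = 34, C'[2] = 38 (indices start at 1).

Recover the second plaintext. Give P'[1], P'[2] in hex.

In CTR with a reused counter, both messages share the same keystream S_i, so C_i ⊕ C'_i = P_i ⊕ P'_i and thus P'_i = P_i ⊕ C_i ⊕ C'_i.
P'[1]: BA ⊕ CA ⊕ 34 = 44.
P'[2]: 06 ⊕ 77 ⊕ 38 = 49.

P'[1] = 44, P'[2] = 49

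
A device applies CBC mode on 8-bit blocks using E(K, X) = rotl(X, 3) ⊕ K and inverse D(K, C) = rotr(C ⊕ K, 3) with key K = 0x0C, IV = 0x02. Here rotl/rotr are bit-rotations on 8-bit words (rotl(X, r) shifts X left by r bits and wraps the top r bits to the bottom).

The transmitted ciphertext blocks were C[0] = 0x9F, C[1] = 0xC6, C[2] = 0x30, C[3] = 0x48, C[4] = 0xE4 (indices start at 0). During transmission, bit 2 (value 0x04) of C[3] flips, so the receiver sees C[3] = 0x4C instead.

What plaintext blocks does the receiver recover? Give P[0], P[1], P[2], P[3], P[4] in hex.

P[0] = 0x70, P[1] = 0xC6, P[2] = 0x41, P[3] = 0x38, P[4] = 0x51

CBC decryption: P_i = D(K, C_i) ⊕ C_{i−1}, with C_{−1} = IV.
Only C[3] changed, to 0x4C. In CBC, a change in C_i garbles P_i and flips the same bit in P_{i+1}. Decrypting the received ciphertext:
P[0]: D(K, 0x9F) = 0x72; 0x72 ⊕ 0x02 = 0x70.
P[1]: D(K, 0xC6) = 0x59; 0x59 ⊕ 0x9F = 0xC6.
P[2]: D(K, 0x30) = 0x87; 0x87 ⊕ 0xC6 = 0x41.
P[3]: D(K, 0x4C) = 0x08; 0x08 ⊕ 0x30 = 0x38.
P[4]: D(K, 0xE4) = 0x1D; 0x1D ⊕ 0x4C = 0x51.
Blocks that differ from the original plaintext: P[3], P[4].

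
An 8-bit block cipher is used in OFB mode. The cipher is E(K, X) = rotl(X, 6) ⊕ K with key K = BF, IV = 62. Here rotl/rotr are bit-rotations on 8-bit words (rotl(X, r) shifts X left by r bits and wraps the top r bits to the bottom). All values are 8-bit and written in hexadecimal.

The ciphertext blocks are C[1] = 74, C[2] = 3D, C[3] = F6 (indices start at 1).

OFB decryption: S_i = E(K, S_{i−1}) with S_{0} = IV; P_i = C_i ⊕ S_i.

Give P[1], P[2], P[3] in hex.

P[1]: S = E(K, 62) = 27; 74 ⊕ 27 = 53.
P[2]: S = E(K, 27) = 76; 3D ⊕ 76 = 4B.
P[3]: S = E(K, 76) = 22; F6 ⊕ 22 = D4.

P[1] = 53, P[2] = 4B, P[3] = D4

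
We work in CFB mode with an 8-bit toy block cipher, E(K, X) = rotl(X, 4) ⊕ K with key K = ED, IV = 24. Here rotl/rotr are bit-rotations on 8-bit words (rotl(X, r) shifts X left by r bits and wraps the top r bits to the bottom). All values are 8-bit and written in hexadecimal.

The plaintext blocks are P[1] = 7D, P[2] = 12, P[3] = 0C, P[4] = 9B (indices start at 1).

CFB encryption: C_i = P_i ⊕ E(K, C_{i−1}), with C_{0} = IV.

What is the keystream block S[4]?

C[1]: E(K, 24) = AF; 7D ⊕ AF = D2.
C[2]: E(K, D2) = C0; 12 ⊕ C0 = D2.
C[3]: E(K, D2) = C0; 0C ⊕ C0 = CC.
C[4]: E(K, CC) = 21; 9B ⊕ 21 = BA.
So S[4] = 21.

21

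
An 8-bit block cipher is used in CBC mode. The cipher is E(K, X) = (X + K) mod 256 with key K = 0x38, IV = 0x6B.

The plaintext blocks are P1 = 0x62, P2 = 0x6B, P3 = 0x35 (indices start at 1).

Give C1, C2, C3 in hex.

CBC encryption: C_i = E(K, P_i ⊕ C_{i−1}), with C_{0} = IV.
C1: P1 ⊕ 0x6B = 0x09; E(K, 0x09) = 0x41.
C2: P2 ⊕ 0x41 = 0x2A; E(K, 0x2A) = 0x62.
C3: P3 ⊕ 0x62 = 0x57; E(K, 0x57) = 0x8F.

C1 = 0x41, C2 = 0x62, C3 = 0x8F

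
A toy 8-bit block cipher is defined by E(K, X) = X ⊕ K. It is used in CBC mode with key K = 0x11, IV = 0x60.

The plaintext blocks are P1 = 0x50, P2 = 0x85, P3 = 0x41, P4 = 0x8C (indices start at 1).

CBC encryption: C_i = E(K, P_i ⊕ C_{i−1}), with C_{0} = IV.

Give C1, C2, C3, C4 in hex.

C1: P1 ⊕ 0x60 = 0x30; E(K, 0x30) = 0x21.
C2: P2 ⊕ 0x21 = 0xA4; E(K, 0xA4) = 0xB5.
C3: P3 ⊕ 0xB5 = 0xF4; E(K, 0xF4) = 0xE5.
C4: P4 ⊕ 0xE5 = 0x69; E(K, 0x69) = 0x78.

C1 = 0x21, C2 = 0xB5, C3 = 0xE5, C4 = 0x78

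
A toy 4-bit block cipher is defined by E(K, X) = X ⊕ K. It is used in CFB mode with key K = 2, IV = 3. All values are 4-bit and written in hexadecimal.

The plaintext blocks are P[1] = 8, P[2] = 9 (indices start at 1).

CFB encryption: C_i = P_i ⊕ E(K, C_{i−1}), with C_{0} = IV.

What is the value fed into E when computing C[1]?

3

C[1]: E(K, 3) = 1; 8 ⊕ 1 = 9.
So the input to E for block [1] is 3.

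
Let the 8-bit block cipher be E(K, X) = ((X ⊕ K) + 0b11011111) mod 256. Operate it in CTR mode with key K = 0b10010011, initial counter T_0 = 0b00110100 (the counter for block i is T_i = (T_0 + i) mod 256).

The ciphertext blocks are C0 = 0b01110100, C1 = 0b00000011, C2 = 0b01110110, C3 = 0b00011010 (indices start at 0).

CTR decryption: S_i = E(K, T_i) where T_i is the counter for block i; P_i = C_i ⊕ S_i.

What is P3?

P3: T = 0b00110111, S = E(K, T) = 0b10000011; 0b00011010 ⊕ 0b10000011 = 0b10011001.

P3 = 0b10011001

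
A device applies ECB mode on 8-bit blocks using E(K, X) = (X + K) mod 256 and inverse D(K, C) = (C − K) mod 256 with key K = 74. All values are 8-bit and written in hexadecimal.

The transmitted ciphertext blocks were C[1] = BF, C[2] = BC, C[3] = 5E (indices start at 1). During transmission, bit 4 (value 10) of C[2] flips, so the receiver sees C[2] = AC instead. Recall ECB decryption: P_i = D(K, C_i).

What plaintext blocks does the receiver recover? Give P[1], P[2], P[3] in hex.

Only C[2] changed, to AC. In ECB, a change in C_i affects only P_i. Decrypting the received ciphertext:
P[1]: D(K, BF) = 4B.
P[2]: D(K, AC) = 38.
P[3]: D(K, 5E) = EA.
Blocks that differ from the original plaintext: P[2].

P[1] = 4B, P[2] = 38, P[3] = EA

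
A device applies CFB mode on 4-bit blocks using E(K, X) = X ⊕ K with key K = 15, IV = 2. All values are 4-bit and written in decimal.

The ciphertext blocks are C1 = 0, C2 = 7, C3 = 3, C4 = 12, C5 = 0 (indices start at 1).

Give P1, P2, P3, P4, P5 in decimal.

CFB decryption: P_i = C_i ⊕ E(K, C_{i−1}), with C_{0} = IV.
P1: E(K, 2) = 13; 0 ⊕ 13 = 13.
P2: E(K, 0) = 15; 7 ⊕ 15 = 8.
P3: E(K, 7) = 8; 3 ⊕ 8 = 11.
P4: E(K, 3) = 12; 12 ⊕ 12 = 0.
P5: E(K, 12) = 3; 0 ⊕ 3 = 3.

P1 = 13, P2 = 8, P3 = 11, P4 = 0, P5 = 3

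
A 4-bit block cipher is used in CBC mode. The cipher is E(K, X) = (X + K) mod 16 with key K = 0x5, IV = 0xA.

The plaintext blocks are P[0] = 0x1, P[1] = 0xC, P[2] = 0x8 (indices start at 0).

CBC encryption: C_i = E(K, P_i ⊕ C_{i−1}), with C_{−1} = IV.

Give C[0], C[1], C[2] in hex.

C[0]: P[0] ⊕ 0xA = 0xB; E(K, 0xB) = 0x0.
C[1]: P[1] ⊕ 0x0 = 0xC; E(K, 0xC) = 0x1.
C[2]: P[2] ⊕ 0x1 = 0x9; E(K, 0x9) = 0xE.

C[0] = 0x0, C[1] = 0x1, C[2] = 0xE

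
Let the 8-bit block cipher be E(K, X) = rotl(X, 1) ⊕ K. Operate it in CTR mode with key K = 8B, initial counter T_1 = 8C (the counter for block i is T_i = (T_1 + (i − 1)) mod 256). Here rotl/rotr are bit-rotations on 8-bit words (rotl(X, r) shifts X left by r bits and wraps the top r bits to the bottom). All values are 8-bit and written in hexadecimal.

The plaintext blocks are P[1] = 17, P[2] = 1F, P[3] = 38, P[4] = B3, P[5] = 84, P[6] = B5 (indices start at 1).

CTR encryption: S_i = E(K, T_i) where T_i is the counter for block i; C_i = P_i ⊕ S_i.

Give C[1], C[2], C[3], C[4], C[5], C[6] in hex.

C[1] = 85, C[2] = 8F, C[3] = AE, C[4] = 27, C[5] = 2E, C[6] = 1D

C[1]: T = 8C, S = E(K, T) = 92; 17 ⊕ 92 = 85.
C[2]: T = 8D, S = E(K, T) = 90; 1F ⊕ 90 = 8F.
C[3]: T = 8E, S = E(K, T) = 96; 38 ⊕ 96 = AE.
C[4]: T = 8F, S = E(K, T) = 94; B3 ⊕ 94 = 27.
C[5]: T = 90, S = E(K, T) = AA; 84 ⊕ AA = 2E.
C[6]: T = 91, S = E(K, T) = A8; B5 ⊕ A8 = 1D.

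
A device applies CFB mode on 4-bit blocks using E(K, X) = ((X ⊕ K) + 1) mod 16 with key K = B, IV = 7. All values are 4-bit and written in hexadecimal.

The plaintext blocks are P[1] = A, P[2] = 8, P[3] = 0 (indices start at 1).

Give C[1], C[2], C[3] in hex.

CFB encryption: C_i = P_i ⊕ E(K, C_{i−1}), with C_{0} = IV.
C[1]: E(K, 7) = D; A ⊕ D = 7.
C[2]: E(K, 7) = D; 8 ⊕ D = 5.
C[3]: E(K, 5) = F; 0 ⊕ F = F.

C[1] = 7, C[2] = 5, C[3] = F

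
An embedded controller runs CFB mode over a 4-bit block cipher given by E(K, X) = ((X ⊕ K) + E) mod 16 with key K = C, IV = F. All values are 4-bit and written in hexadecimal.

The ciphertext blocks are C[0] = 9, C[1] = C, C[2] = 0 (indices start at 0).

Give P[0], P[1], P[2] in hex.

CFB decryption: P_i = C_i ⊕ E(K, C_{i−1}), with C_{−1} = IV.
P[0]: E(K, F) = 1; 9 ⊕ 1 = 8.
P[1]: E(K, 9) = 3; C ⊕ 3 = F.
P[2]: E(K, C) = E; 0 ⊕ E = E.

P[0] = 8, P[1] = F, P[2] = E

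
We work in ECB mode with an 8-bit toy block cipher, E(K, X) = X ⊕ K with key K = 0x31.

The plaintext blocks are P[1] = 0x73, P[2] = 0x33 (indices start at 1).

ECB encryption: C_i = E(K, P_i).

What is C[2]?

C[2] = 0x02

C[2]: E(K, 0x33) = 0x02.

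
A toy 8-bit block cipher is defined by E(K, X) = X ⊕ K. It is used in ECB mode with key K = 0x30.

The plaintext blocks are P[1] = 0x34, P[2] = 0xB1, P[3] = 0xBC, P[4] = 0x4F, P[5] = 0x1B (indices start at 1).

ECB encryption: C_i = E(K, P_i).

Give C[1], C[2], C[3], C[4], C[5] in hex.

C[1]: E(K, 0x34) = 0x04.
C[2]: E(K, 0xB1) = 0x81.
C[3]: E(K, 0xBC) = 0x8C.
C[4]: E(K, 0x4F) = 0x7F.
C[5]: E(K, 0x1B) = 0x2B.

C[1] = 0x04, C[2] = 0x81, C[3] = 0x8C, C[4] = 0x7F, C[5] = 0x2B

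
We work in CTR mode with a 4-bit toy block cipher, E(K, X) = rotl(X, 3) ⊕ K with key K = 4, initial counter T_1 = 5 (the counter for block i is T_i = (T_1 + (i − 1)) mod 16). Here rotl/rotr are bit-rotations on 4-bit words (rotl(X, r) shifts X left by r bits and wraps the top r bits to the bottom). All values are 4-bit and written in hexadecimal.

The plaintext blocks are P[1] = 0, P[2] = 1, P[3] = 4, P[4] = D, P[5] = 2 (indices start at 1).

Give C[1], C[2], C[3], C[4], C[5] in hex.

C[1] = E, C[2] = 6, C[3] = B, C[4] = D, C[5] = A

CTR encryption: S_i = E(K, T_i) where T_i is the counter for block i; C_i = P_i ⊕ S_i.
C[1]: T = 5, S = E(K, T) = E; 0 ⊕ E = E.
C[2]: T = 6, S = E(K, T) = 7; 1 ⊕ 7 = 6.
C[3]: T = 7, S = E(K, T) = F; 4 ⊕ F = B.
C[4]: T = 8, S = E(K, T) = 0; D ⊕ 0 = D.
C[5]: T = 9, S = E(K, T) = 8; 2 ⊕ 8 = A.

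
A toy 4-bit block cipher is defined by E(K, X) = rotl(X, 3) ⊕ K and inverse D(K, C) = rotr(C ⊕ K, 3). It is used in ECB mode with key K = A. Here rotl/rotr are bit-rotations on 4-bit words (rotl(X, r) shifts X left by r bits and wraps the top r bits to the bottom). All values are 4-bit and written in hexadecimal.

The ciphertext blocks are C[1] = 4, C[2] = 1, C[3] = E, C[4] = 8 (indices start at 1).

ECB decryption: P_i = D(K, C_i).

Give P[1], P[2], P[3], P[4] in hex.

P[1]: D(K, 4) = D.
P[2]: D(K, 1) = 7.
P[3]: D(K, E) = 8.
P[4]: D(K, 8) = 4.

P[1] = D, P[2] = 7, P[3] = 8, P[4] = 4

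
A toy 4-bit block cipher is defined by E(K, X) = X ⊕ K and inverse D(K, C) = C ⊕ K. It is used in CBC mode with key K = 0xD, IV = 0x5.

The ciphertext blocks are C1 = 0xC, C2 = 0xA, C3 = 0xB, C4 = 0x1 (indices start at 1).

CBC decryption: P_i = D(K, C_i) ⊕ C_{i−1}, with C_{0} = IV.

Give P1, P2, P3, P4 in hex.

P1: D(K, 0xC) = 0x1; 0x1 ⊕ 0x5 = 0x4.
P2: D(K, 0xA) = 0x7; 0x7 ⊕ 0xC = 0xB.
P3: D(K, 0xB) = 0x6; 0x6 ⊕ 0xA = 0xC.
P4: D(K, 0x1) = 0xC; 0xC ⊕ 0xB = 0x7.

P1 = 0x4, P2 = 0xB, P3 = 0xC, P4 = 0x7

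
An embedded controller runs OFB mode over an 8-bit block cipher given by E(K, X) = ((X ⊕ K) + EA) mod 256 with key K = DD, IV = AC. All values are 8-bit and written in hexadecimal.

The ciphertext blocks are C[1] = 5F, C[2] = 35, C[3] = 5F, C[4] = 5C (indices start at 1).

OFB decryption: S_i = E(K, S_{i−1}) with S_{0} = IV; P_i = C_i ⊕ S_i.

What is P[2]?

P[2] = 45

P[1]: S = E(K, AC) = 5B; 5F ⊕ 5B = 04.
P[2]: S = E(K, 5B) = 70; 35 ⊕ 70 = 45.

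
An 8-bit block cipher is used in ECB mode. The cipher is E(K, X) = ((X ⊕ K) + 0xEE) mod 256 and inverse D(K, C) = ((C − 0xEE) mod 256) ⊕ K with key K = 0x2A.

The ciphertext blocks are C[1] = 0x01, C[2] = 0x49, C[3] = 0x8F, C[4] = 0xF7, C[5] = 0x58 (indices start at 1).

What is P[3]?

ECB decryption: P_i = D(K, C_i).
P[3]: D(K, 0x8F) = 0x8B.

P[3] = 0x8B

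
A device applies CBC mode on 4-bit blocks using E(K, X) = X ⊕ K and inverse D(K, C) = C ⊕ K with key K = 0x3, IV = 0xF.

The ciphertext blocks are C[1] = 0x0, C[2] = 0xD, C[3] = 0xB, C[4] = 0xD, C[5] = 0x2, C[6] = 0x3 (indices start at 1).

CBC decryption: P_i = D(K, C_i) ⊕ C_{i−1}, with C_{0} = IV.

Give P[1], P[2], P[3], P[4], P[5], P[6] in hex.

P[1]: D(K, 0x0) = 0x3; 0x3 ⊕ 0xF = 0xC.
P[2]: D(K, 0xD) = 0xE; 0xE ⊕ 0x0 = 0xE.
P[3]: D(K, 0xB) = 0x8; 0x8 ⊕ 0xD = 0x5.
P[4]: D(K, 0xD) = 0xE; 0xE ⊕ 0xB = 0x5.
P[5]: D(K, 0x2) = 0x1; 0x1 ⊕ 0xD = 0xC.
P[6]: D(K, 0x3) = 0x0; 0x0 ⊕ 0x2 = 0x2.

P[1] = 0xC, P[2] = 0xE, P[3] = 0x5, P[4] = 0x5, P[5] = 0xC, P[6] = 0x2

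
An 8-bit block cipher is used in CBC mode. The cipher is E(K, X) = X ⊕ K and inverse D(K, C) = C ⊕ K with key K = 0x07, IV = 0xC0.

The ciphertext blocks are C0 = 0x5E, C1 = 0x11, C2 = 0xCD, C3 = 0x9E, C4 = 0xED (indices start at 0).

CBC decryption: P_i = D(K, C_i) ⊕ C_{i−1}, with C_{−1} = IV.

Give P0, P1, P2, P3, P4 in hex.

P0: D(K, 0x5E) = 0x59; 0x59 ⊕ 0xC0 = 0x99.
P1: D(K, 0x11) = 0x16; 0x16 ⊕ 0x5E = 0x48.
P2: D(K, 0xCD) = 0xCA; 0xCA ⊕ 0x11 = 0xDB.
P3: D(K, 0x9E) = 0x99; 0x99 ⊕ 0xCD = 0x54.
P4: D(K, 0xED) = 0xEA; 0xEA ⊕ 0x9E = 0x74.

P0 = 0x99, P1 = 0x48, P2 = 0xDB, P3 = 0x54, P4 = 0x74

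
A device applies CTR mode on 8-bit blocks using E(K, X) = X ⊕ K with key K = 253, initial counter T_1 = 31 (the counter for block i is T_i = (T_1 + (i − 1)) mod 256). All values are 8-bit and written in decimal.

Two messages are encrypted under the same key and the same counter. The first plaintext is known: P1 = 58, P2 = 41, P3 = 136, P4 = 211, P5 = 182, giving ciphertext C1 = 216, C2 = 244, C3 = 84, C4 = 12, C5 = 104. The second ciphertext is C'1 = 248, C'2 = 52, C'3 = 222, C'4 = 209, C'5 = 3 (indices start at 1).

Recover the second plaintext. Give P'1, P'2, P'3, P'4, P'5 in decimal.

In CTR with a reused counter, both messages share the same keystream S_i, so C_i ⊕ C'_i = P_i ⊕ P'_i and thus P'_i = P_i ⊕ C_i ⊕ C'_i.
P'1: 58 ⊕ 216 ⊕ 248 = 26.
P'2: 41 ⊕ 244 ⊕ 52 = 233.
P'3: 136 ⊕ 84 ⊕ 222 = 2.
P'4: 211 ⊕ 12 ⊕ 209 = 14.
P'5: 182 ⊕ 104 ⊕ 3 = 221.

P'1 = 26, P'2 = 233, P'3 = 2, P'4 = 14, P'5 = 221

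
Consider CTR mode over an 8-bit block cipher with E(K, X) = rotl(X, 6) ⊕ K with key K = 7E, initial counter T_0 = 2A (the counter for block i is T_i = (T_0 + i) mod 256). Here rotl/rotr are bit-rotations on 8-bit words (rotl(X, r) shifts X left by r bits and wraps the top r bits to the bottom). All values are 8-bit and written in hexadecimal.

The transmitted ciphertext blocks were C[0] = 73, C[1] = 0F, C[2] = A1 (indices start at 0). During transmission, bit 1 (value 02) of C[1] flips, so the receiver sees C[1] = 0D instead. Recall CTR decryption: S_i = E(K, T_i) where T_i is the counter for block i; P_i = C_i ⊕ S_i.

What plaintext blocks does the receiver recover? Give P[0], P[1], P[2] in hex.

P[0] = 87, P[1] = B9, P[2] = D4

Only C[1] changed, to 0D. In CTR, a change in C_i flips the same bit in P_i only; the keystream is unaffected. Decrypting the received ciphertext:
P[0]: T = 2A, S = E(K, T) = F4; 73 ⊕ F4 = 87.
P[1]: T = 2B, S = E(K, T) = B4; 0D ⊕ B4 = B9.
P[2]: T = 2C, S = E(K, T) = 75; A1 ⊕ 75 = D4.
Blocks that differ from the original plaintext: P[1].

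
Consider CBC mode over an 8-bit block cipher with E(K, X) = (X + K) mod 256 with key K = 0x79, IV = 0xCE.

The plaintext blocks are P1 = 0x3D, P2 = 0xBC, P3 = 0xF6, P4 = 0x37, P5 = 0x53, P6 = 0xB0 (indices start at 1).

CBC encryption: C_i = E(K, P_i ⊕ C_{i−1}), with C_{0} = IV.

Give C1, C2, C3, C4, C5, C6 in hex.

C1 = 0x6C, C2 = 0x49, C3 = 0x38, C4 = 0x88, C5 = 0x54, C6 = 0x5D

C1: P1 ⊕ 0xCE = 0xF3; E(K, 0xF3) = 0x6C.
C2: P2 ⊕ 0x6C = 0xD0; E(K, 0xD0) = 0x49.
C3: P3 ⊕ 0x49 = 0xBF; E(K, 0xBF) = 0x38.
C4: P4 ⊕ 0x38 = 0x0F; E(K, 0x0F) = 0x88.
C5: P5 ⊕ 0x88 = 0xDB; E(K, 0xDB) = 0x54.
C6: P6 ⊕ 0x54 = 0xE4; E(K, 0xE4) = 0x5D.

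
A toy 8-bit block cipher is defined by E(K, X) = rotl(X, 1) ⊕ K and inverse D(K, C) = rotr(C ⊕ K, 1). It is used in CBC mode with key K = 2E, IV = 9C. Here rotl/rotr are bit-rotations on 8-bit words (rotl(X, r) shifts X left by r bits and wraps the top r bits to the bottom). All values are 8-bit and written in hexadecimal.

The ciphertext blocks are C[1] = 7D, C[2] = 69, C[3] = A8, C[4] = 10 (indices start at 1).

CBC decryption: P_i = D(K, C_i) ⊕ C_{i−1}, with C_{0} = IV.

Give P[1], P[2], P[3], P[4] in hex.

P[1]: D(K, 7D) = A9; A9 ⊕ 9C = 35.
P[2]: D(K, 69) = A3; A3 ⊕ 7D = DE.
P[3]: D(K, A8) = 43; 43 ⊕ 69 = 2A.
P[4]: D(K, 10) = 1F; 1F ⊕ A8 = B7.

P[1] = 35, P[2] = DE, P[3] = 2A, P[4] = B7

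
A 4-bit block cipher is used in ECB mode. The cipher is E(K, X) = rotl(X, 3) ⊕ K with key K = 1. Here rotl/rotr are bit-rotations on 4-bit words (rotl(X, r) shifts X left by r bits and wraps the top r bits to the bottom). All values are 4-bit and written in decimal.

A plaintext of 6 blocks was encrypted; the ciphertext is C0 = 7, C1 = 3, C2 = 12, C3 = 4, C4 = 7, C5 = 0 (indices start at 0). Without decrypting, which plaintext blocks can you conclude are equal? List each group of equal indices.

ECB encrypts each block independently with the same key, so equal ciphertext blocks imply equal plaintext blocks.
C0 = C4 = 7, so P0 = P4.

P0 = P4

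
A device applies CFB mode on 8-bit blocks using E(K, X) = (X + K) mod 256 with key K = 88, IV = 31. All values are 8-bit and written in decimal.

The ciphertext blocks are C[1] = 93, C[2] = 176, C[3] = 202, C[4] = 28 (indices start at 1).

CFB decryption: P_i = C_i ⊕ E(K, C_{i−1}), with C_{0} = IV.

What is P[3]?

P[3]: E(K, 176) = 8; 202 ⊕ 8 = 194.

P[3] = 194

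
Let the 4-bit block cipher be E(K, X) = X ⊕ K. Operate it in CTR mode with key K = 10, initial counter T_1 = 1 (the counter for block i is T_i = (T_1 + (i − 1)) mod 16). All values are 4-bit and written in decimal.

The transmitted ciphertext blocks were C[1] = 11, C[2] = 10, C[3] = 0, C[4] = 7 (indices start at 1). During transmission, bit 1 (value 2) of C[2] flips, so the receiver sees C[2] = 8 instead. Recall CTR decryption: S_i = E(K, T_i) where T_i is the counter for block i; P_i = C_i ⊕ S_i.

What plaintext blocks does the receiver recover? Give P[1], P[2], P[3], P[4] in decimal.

P[1] = 0, P[2] = 0, P[3] = 9, P[4] = 9

Only C[2] changed, to 8. In CTR, a change in C_i flips the same bit in P_i only; the keystream is unaffected. Decrypting the received ciphertext:
P[1]: T = 1, S = E(K, T) = 11; 11 ⊕ 11 = 0.
P[2]: T = 2, S = E(K, T) = 8; 8 ⊕ 8 = 0.
P[3]: T = 3, S = E(K, T) = 9; 0 ⊕ 9 = 9.
P[4]: T = 4, S = E(K, T) = 14; 7 ⊕ 14 = 9.
Blocks that differ from the original plaintext: P[2].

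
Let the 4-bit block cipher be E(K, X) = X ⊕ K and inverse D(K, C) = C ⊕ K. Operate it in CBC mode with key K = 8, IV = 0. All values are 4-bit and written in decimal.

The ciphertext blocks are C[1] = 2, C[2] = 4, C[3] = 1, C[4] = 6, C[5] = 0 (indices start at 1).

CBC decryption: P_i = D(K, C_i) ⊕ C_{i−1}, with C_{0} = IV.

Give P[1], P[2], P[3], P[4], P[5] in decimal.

P[1]: D(K, 2) = 10; 10 ⊕ 0 = 10.
P[2]: D(K, 4) = 12; 12 ⊕ 2 = 14.
P[3]: D(K, 1) = 9; 9 ⊕ 4 = 13.
P[4]: D(K, 6) = 14; 14 ⊕ 1 = 15.
P[5]: D(K, 0) = 8; 8 ⊕ 6 = 14.

P[1] = 10, P[2] = 14, P[3] = 13, P[4] = 15, P[5] = 14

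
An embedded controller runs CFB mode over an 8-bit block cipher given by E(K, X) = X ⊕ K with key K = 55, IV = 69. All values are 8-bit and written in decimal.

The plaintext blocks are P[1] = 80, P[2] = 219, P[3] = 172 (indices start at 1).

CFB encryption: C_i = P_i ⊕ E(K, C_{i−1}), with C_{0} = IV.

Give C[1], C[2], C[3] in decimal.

C[1] = 34, C[2] = 206, C[3] = 85

C[1]: E(K, 69) = 114; 80 ⊕ 114 = 34.
C[2]: E(K, 34) = 21; 219 ⊕ 21 = 206.
C[3]: E(K, 206) = 249; 172 ⊕ 249 = 85.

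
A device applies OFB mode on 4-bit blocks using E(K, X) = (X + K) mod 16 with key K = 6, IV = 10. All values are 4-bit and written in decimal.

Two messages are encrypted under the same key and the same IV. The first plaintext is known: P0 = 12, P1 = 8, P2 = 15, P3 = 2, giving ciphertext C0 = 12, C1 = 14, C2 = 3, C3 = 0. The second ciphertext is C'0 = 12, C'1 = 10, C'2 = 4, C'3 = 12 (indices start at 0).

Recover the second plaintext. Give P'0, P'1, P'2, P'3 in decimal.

P'0 = 12, P'1 = 12, P'2 = 8, P'3 = 14

In OFB with a reused IV, both messages share the same keystream S_i, so C_i ⊕ C'_i = P_i ⊕ P'_i and thus P'_i = P_i ⊕ C_i ⊕ C'_i.
P'0: 12 ⊕ 12 ⊕ 12 = 12.
P'1: 8 ⊕ 14 ⊕ 10 = 12.
P'2: 15 ⊕ 3 ⊕ 4 = 8.
P'3: 2 ⊕ 0 ⊕ 12 = 14.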